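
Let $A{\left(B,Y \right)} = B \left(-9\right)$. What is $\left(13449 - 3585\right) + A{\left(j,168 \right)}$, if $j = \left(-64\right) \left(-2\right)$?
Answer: $8712$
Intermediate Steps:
$j = 128$
$A{\left(B,Y \right)} = - 9 B$
$\left(13449 - 3585\right) + A{\left(j,168 \right)} = \left(13449 - 3585\right) - 1152 = 9864 - 1152 = 8712$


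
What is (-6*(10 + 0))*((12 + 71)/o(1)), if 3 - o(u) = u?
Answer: -2490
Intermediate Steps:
o(u) = 3 - u
(-6*(10 + 0))*((12 + 71)/o(1)) = (-6*(10 + 0))*((12 + 71)/(3 - 1*1)) = (-6*10)*(83/(3 - 1)) = -4980/2 = -60*83/2 = -2490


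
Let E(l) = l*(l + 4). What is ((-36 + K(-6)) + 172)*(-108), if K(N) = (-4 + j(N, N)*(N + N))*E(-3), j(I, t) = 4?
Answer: -31536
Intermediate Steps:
E(l) = l*(4 + l)
K(N) = 12 - 24*N (K(N) = (-4 + 4*(N + N))*(-3*(4 - 3)) = (-4 + 4*(2*N))*(-3*1) = (-4 + 8*N)*(-3) = 12 - 24*N)
((-36 + K(-6)) + 172)*(-108) = ((-36 + (12 - 24*(-6))) + 172)*(-108) = ((-36 + (12 + 144)) + 172)*(-108) = ((-36 + 156) + 172)*(-108) = (120 + 172)*(-108) = 292*(-108) = -31536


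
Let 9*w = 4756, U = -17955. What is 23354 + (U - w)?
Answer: 43835/9 ≈ 4870.6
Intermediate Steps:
w = 4756/9 (w = (⅑)*4756 = 4756/9 ≈ 528.44)
23354 + (U - w) = 23354 + (-17955 - 1*4756/9) = 23354 + (-17955 - 4756/9) = 23354 - 166351/9 = 43835/9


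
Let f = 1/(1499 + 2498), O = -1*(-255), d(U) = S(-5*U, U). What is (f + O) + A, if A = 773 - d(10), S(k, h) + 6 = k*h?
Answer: 6131399/3997 ≈ 1534.0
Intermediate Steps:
S(k, h) = -6 + h*k (S(k, h) = -6 + k*h = -6 + h*k)
d(U) = -6 - 5*U**2 (d(U) = -6 + U*(-5*U) = -6 - 5*U**2)
A = 1279 (A = 773 - (-6 - 5*10**2) = 773 - (-6 - 5*100) = 773 - (-6 - 500) = 773 - 1*(-506) = 773 + 506 = 1279)
O = 255
f = 1/3997 ≈ 0.00025019
(f + O) + A = (1/3997 + 255) + 1279 = 1019236/3997 + 1279 = 6131399/3997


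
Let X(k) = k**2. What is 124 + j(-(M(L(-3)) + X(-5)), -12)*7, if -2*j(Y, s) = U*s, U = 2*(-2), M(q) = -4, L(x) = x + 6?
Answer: -44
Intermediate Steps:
L(x) = 6 + x
U = -4
j(Y, s) = 2*s (j(Y, s) = -(-2)*s = 2*s)
124 + j(-(M(L(-3)) + X(-5)), -12)*7 = 124 + (2*(-12))*7 = 124 - 24*7 = 124 - 168 = -44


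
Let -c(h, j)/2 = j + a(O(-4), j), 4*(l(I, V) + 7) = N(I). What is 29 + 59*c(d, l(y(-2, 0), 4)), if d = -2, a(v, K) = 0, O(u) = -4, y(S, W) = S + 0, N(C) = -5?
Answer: 2005/2 ≈ 1002.5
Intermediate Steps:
y(S, W) = S
l(I, V) = -33/4 (l(I, V) = -7 + (1/4)*(-5) = -7 - 5/4 = -33/4)
c(h, j) = -2*j (c(h, j) = -2*(j + 0) = -2*j)
29 + 59*c(d, l(y(-2, 0), 4)) = 29 + 59*(-2*(-33/4)) = 29 + 59*(33/2) = 29 + 1947/2 = 2005/2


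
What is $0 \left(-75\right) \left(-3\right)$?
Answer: $0$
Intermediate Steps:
$0 \left(-75\right) \left(-3\right) = 0 \left(-3\right) = 0$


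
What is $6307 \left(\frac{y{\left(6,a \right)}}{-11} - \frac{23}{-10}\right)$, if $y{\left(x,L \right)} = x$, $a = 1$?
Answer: $\frac{1217251}{110} \approx 11066.0$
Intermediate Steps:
$6307 \left(\frac{y{\left(6,a \right)}}{-11} - \frac{23}{-10}\right) = 6307 \left(\frac{6}{-11} - \frac{23}{-10}\right) = 6307 \left(6 \left(- \frac{1}{11}\right) - - \frac{23}{10}\right) = 6307 \left(- \frac{6}{11} + \frac{23}{10}\right) = 6307 \cdot \frac{193}{110} = \frac{1217251}{110}$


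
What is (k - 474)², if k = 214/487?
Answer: 53187429376/237169 ≈ 2.2426e+5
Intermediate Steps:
k = 214/487 (k = 214*(1/487) = 214/487 ≈ 0.43942)
(k - 474)² = (214/487 - 474)² = (-230624/487)² = 53187429376/237169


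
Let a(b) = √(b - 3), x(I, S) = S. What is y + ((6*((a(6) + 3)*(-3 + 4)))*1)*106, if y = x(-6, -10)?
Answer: 1898 + 636*√3 ≈ 2999.6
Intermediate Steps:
y = -10
a(b) = √(-3 + b)
y + ((6*((a(6) + 3)*(-3 + 4)))*1)*106 = -10 + ((6*((√(-3 + 6) + 3)*(-3 + 4)))*1)*106 = -10 + ((6*((√3 + 3)*1))*1)*106 = -10 + ((6*((3 + √3)*1))*1)*106 = -10 + ((6*(3 + √3))*1)*106 = -10 + ((18 + 6*√3)*1)*106 = -10 + (18 + 6*√3)*106 = -10 + (1908 + 636*√3) = 1898 + 636*√3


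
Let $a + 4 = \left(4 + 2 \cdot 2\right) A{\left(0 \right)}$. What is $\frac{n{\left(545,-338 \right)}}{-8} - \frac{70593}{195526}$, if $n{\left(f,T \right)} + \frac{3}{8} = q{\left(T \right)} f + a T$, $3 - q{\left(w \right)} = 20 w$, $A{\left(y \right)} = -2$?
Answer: $- \frac{2887995285567}{6256832} \approx -4.6157 \cdot 10^{5}$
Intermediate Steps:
$a = -20$ ($a = -4 + \left(4 + 2 \cdot 2\right) \left(-2\right) = -4 + \left(4 + 4\right) \left(-2\right) = -4 + 8 \left(-2\right) = -4 - 16 = -20$)
$q{\left(w \right)} = 3 - 20 w$
$n{\left(f,T \right)} = - \frac{3}{8} - 20 T + f \left(3 - 20 T\right)$ ($n{\left(f,T \right)} = - \frac{3}{8} - \left(20 T - \left(3 - 20 T\right) f\right) = - \frac{3}{8} - \left(20 T - f \left(3 - 20 T\right)\right) = - \frac{3}{8} - 20 T + f \left(3 - 20 T\right)$)
$\frac{n{\left(545,-338 \right)}}{-8} - \frac{70593}{195526} = \frac{- \frac{3}{8} - -6760 + 3 \cdot 545 - \left(-6760\right) 545}{-8} - \frac{70593}{195526} = \left(- \frac{3}{8} + 6760 + 1635 + 3684200\right) \left(- \frac{1}{8}\right) - \frac{70593}{195526} = \frac{29540757}{8} \left(- \frac{1}{8}\right) - \frac{70593}{195526} = - \frac{29540757}{64} - \frac{70593}{195526} = - \frac{2887995285567}{6256832}$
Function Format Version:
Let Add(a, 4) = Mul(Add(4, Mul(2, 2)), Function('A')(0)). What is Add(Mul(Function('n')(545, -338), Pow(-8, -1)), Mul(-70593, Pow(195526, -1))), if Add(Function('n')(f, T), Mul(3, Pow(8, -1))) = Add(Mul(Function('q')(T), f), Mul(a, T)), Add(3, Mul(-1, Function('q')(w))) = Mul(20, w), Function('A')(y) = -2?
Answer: Rational(-2887995285567, 6256832) ≈ -4.6157e+5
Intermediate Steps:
a = -20 (a = Add(-4, Mul(Add(4, Mul(2, 2)), -2)) = Add(-4, Mul(Add(4, 4), -2)) = Add(-4, Mul(8, -2)) = Add(-4, -16) = -20)
Function('q')(w) = Add(3, Mul(-20, w)) (Function('q')(w) = Add(3, Mul(-1, Mul(20, w))) = Add(3, Mul(-20, w)))
Function('n')(f, T) = Add(Rational(-3, 8), Mul(-20, T), Mul(f, Add(3, Mul(-20, T)))) (Function('n')(f, T) = Add(Rational(-3, 8), Add(Mul(Add(3, Mul(-20, T)), f), Mul(-20, T))) = Add(Rational(-3, 8), Add(Mul(f, Add(3, Mul(-20, T))), Mul(-20, T))) = Add(Rational(-3, 8), Add(Mul(-20, T), Mul(f, Add(3, Mul(-20, T))))) = Add(Rational(-3, 8), Mul(-20, T), Mul(f, Add(3, Mul(-20, T)))))
Add(Mul(Function('n')(545, -338), Pow(-8, -1)), Mul(-70593, Pow(195526, -1))) = Add(Mul(Add(Rational(-3, 8), Mul(-20, -338), Mul(3, 545), Mul(-20, -338, 545)), Pow(-8, -1)), Mul(-70593, Pow(195526, -1))) = Add(Mul(Add(Rational(-3, 8), 6760, 1635, 3684200), Rational(-1, 8)), Mul(-70593, Rational(1, 195526))) = Add(Mul(Rational(29540757, 8), Rational(-1, 8)), Rational(-70593, 195526)) = Add(Rational(-29540757, 64), Rational(-70593, 195526)) = Rational(-2887995285567, 6256832)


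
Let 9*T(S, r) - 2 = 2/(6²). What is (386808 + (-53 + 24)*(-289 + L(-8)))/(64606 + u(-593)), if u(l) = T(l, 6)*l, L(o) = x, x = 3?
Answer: 64006524/10444231 ≈ 6.1284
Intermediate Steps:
T(S, r) = 37/162 (T(S, r) = 2/9 + (2/(6²))/9 = 2/9 + (2/36)/9 = 2/9 + (2*(1/36))/9 = 2/9 + (⅑)*(1/18) = 2/9 + 1/162 = 37/162)
L(o) = 3
u(l) = 37*l/162
(386808 + (-53 + 24)*(-289 + L(-8)))/(64606 + u(-593)) = (386808 + (-53 + 24)*(-289 + 3))/(64606 + (37/162)*(-593)) = (386808 - 29*(-286))/(64606 - 21941/162) = (386808 + 8294)/(10444231/162) = 395102*(162/10444231) = 64006524/10444231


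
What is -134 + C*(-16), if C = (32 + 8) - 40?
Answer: -134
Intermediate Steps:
C = 0 (C = 40 - 40 = 0)
-134 + C*(-16) = -134 + 0*(-16) = -134 + 0 = -134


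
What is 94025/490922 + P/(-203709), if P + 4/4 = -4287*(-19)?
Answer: -20832840019/100005229698 ≈ -0.20832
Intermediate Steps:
P = 81452 (P = -1 - 4287*(-19) = -1 + 81453 = 81452)
94025/490922 + P/(-203709) = 94025/490922 + 81452/(-203709) = 94025*(1/490922) + 81452*(-1/203709) = 94025/490922 - 81452/203709 = -20832840019/100005229698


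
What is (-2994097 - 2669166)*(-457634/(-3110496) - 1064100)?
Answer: 9372355757288908529/1555248 ≈ 6.0263e+12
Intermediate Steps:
(-2994097 - 2669166)*(-457634/(-3110496) - 1064100) = -5663263*(-457634*(-1/3110496) - 1064100) = -5663263*(228817/1555248 - 1064100) = -5663263*(-1654939167983/1555248) = 9372355757288908529/1555248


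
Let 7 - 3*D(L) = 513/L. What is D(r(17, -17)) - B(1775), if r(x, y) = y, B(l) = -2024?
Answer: 103856/51 ≈ 2036.4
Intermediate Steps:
D(L) = 7/3 - 171/L
D(r(17, -17)) - B(1775) = (7/3 - 171/(-17)) - 1*(-2024) = (7/3 - 171*(-1/17)) + 2024 = (7/3 + 171/17) + 2024 = 632/51 + 2024 = 103856/51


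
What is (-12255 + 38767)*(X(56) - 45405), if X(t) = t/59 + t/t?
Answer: -71019815360/59 ≈ -1.2037e+9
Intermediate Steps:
X(t) = 1 + t/59 (X(t) = t*(1/59) + 1 = t/59 + 1 = 1 + t/59)
(-12255 + 38767)*(X(56) - 45405) = (-12255 + 38767)*((1 + (1/59)*56) - 45405) = 26512*((1 + 56/59) - 45405) = 26512*(115/59 - 45405) = 26512*(-2678780/59) = -71019815360/59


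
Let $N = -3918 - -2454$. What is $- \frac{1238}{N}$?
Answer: $\frac{619}{732} \approx 0.84563$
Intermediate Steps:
$N = -1464$ ($N = -3918 + 2454 = -1464$)
$- \frac{1238}{N} = - \frac{1238}{-1464} = \left(-1238\right) \left(- \frac{1}{1464}\right) = \frac{619}{732}$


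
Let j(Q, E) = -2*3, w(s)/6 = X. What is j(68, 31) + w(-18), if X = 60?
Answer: 354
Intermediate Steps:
w(s) = 360 (w(s) = 6*60 = 360)
j(Q, E) = -6
j(68, 31) + w(-18) = -6 + 360 = 354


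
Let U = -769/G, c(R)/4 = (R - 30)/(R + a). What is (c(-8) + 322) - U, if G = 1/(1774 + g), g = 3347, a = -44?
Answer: 51198861/13 ≈ 3.9384e+6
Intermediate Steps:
c(R) = 4*(-30 + R)/(-44 + R) (c(R) = 4*((R - 30)/(R - 44)) = 4*((-30 + R)/(-44 + R)) = 4*(-30 + R)/(-44 + R))
G = 1/5121 (G = 1/(1774 + 3347) = 1/5121 ≈ 0.00019527)
U = -3938049 (U = -769/1/5121 = -769*5121 = -3938049)
(c(-8) + 322) - U = (4*(-30 - 8)/(-44 - 8) + 322) - 1*(-3938049) = (4*(-38)/(-52) + 322) + 3938049 = (4*(-1/52)*(-38) + 322) + 3938049 = (38/13 + 322) + 3938049 = 4224/13 + 3938049 = 51198861/13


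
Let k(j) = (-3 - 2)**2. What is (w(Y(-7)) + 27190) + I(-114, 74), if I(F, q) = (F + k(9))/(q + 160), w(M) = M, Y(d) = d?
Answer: 6360733/234 ≈ 27183.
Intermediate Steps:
k(j) = 25 (k(j) = (-5)**2 = 25)
I(F, q) = (25 + F)/(160 + q) (I(F, q) = (F + 25)/(q + 160) = (25 + F)/(160 + q))
(w(Y(-7)) + 27190) + I(-114, 74) = (-7 + 27190) + (25 - 114)/(160 + 74) = 27183 - 89/234 = 6360733/234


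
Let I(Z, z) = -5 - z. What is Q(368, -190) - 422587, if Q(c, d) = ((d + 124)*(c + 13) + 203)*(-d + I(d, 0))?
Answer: -5037042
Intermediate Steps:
Q(c, d) = (-5 - d)*(203 + (13 + c)*(124 + d)) (Q(c, d) = ((d + 124)*(c + 13) + 203)*(-d + (-5 - 1*0)) = ((124 + d)*(13 + c) + 203)*(-d + (-5 + 0)) = ((13 + c)*(124 + d) + 203)*(-d - 5) = (203 + (13 + c)*(124 + d))*(-5 - d) = (-5 - d)*(203 + (13 + c)*(124 + d)))
Q(368, -190) - 422587 = (-9075 - 1880*(-190) - 620*368 - 13*(-190)**2 - 1*368*(-190)**2 - 129*368*(-190)) - 422587 = (-9075 + 357200 - 228160 - 13*36100 - 1*368*36100 + 9019680) - 422587 = (-9075 + 357200 - 228160 - 469300 - 13284800 + 9019680) - 422587 = -4614455 - 422587 = -5037042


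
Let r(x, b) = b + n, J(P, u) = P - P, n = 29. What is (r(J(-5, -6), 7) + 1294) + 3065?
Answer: 4395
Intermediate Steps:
J(P, u) = 0
r(x, b) = 29 + b (r(x, b) = b + 29 = 29 + b)
(r(J(-5, -6), 7) + 1294) + 3065 = ((29 + 7) + 1294) + 3065 = (36 + 1294) + 3065 = 1330 + 3065 = 4395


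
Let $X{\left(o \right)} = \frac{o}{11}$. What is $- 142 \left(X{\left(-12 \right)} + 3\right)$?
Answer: $- \frac{2982}{11} \approx -271.09$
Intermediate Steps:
$X{\left(o \right)} = \frac{o}{11}$ ($X{\left(o \right)} = o \frac{1}{11} = \frac{o}{11}$)
$- 142 \left(X{\left(-12 \right)} + 3\right) = - 142 \left(\frac{1}{11} \left(-12\right) + 3\right) = - 142 \left(- \frac{12}{11} + 3\right) = \left(-142\right) \frac{21}{11} = - \frac{2982}{11}$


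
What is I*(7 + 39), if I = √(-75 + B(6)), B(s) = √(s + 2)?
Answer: 46*√(-75 + 2*√2) ≈ 390.79*I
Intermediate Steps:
B(s) = √(2 + s)
I = √(-75 + 2*√2) (I = √(-75 + √(2 + 6)) = √(-75 + √8) = √(-75 + 2*√2) ≈ 8.4954*I)
I*(7 + 39) = √(-75 + 2*√2)*(7 + 39) = √(-75 + 2*√2)*46 = 46*√(-75 + 2*√2)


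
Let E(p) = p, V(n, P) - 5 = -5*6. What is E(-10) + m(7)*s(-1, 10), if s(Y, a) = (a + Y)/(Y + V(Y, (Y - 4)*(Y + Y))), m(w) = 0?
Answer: -10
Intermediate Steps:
V(n, P) = -25 (V(n, P) = 5 - 5*6 = 5 - 30 = -25)
s(Y, a) = (Y + a)/(-25 + Y) (s(Y, a) = (a + Y)/(Y - 25) = (Y + a)/(-25 + Y))
E(-10) + m(7)*s(-1, 10) = -10 + 0*((-1 + 10)/(-25 - 1)) = -10 + 0*(9/(-26)) = -10 + 0*(-1/26*9) = -10 + 0*(-9/26) = -10 + 0 = -10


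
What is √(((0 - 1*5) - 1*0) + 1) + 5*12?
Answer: 60 + 2*I ≈ 60.0 + 2.0*I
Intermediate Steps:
√(((0 - 1*5) - 1*0) + 1) + 5*12 = √(((0 - 5) + 0) + 1) + 60 = √((-5 + 0) + 1) + 60 = √(-5 + 1) + 60 = √(-4) + 60 = 2*I + 60 = 60 + 2*I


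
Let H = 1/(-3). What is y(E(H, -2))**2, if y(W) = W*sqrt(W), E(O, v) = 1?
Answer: 1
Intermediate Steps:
H = -1/3 ≈ -0.33333
y(W) = W**(3/2)
y(E(H, -2))**2 = (1**(3/2))**2 = 1**2 = 1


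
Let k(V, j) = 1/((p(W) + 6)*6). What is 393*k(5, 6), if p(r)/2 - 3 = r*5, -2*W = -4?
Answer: 131/64 ≈ 2.0469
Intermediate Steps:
W = 2 (W = -½*(-4) = 2)
p(r) = 6 + 10*r (p(r) = 6 + 2*(r*5) = 6 + 2*(5*r) = 6 + 10*r)
k(V, j) = 1/192 (k(V, j) = 1/(((6 + 10*2) + 6)*6) = 1/(((6 + 20) + 6)*6) = 1/((26 + 6)*6) = 1/(32*6) = 1/192)
393*k(5, 6) = 393*(1/192) = 131/64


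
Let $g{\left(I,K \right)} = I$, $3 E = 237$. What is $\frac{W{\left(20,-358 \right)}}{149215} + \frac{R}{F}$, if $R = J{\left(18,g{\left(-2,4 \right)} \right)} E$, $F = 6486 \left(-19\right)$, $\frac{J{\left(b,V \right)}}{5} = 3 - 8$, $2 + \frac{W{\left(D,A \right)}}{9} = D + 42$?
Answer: $\frac{72249197}{3677672262} \approx 0.019645$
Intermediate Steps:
$E = 79$ ($E = \frac{1}{3} \cdot 237 = 79$)
$W{\left(D,A \right)} = 360 + 9 D$ ($W{\left(D,A \right)} = -18 + 9 \left(D + 42\right) = -18 + 9 \left(42 + D\right) = -18 + \left(378 + 9 D\right) = 360 + 9 D$)
$J{\left(b,V \right)} = -25$ ($J{\left(b,V \right)} = 5 \left(3 - 8\right) = 5 \left(-5\right) = -25$)
$F = -123234$
$R = -1975$ ($R = \left(-25\right) 79 = -1975$)
$\frac{W{\left(20,-358 \right)}}{149215} + \frac{R}{F} = \frac{360 + 9 \cdot 20}{149215} - \frac{1975}{-123234} = \left(360 + 180\right) \frac{1}{149215} - - \frac{1975}{123234} = 540 \cdot \frac{1}{149215} + \frac{1975}{123234} = \frac{108}{29843} + \frac{1975}{123234} = \frac{72249197}{3677672262}$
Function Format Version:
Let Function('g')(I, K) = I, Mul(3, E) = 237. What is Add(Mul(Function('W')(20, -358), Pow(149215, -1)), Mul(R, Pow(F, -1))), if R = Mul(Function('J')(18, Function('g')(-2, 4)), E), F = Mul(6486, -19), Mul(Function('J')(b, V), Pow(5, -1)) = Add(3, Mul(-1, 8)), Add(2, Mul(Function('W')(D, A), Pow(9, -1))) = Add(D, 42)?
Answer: Rational(72249197, 3677672262) ≈ 0.019645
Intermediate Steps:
E = 79 (E = Mul(Rational(1, 3), 237) = 79)
Function('W')(D, A) = Add(360, Mul(9, D)) (Function('W')(D, A) = Add(-18, Mul(9, Add(D, 42))) = Add(-18, Mul(9, Add(42, D))) = Add(-18, Add(378, Mul(9, D))) = Add(360, Mul(9, D)))
Function('J')(b, V) = -25 (Function('J')(b, V) = Mul(5, Add(3, Mul(-1, 8))) = Mul(5, Add(3, -8)) = Mul(5, -5) = -25)
F = -123234
R = -1975 (R = Mul(-25, 79) = -1975)
Add(Mul(Function('W')(20, -358), Pow(149215, -1)), Mul(R, Pow(F, -1))) = Add(Mul(Add(360, Mul(9, 20)), Pow(149215, -1)), Mul(-1975, Pow(-123234, -1))) = Add(Mul(Add(360, 180), Rational(1, 149215)), Mul(-1975, Rational(-1, 123234))) = Add(Mul(540, Rational(1, 149215)), Rational(1975, 123234)) = Add(Rational(108, 29843), Rational(1975, 123234)) = Rational(72249197, 3677672262)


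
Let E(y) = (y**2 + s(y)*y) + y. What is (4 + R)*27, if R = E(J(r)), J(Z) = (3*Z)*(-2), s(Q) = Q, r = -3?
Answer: 18090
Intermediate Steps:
J(Z) = -6*Z
E(y) = y + 2*y**2 (E(y) = (y**2 + y*y) + y = (y**2 + y**2) + y = 2*y**2 + y = y + 2*y**2)
R = 666 (R = (-6*(-3))*(1 + 2*(-6*(-3))) = 18*(1 + 2*18) = 18*(1 + 36) = 18*37 = 666)
(4 + R)*27 = (4 + 666)*27 = 670*27 = 18090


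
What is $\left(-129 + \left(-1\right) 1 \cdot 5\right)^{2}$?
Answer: $17956$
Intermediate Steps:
$\left(-129 + \left(-1\right) 1 \cdot 5\right)^{2} = \left(-129 - 5\right)^{2} = \left(-134\right)^{2} = 17956$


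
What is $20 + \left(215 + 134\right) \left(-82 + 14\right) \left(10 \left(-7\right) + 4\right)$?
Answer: $1566332$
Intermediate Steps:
$20 + \left(215 + 134\right) \left(-82 + 14\right) \left(10 \left(-7\right) + 4\right) = 20 + 349 \left(-68\right) \left(-70 + 4\right) = 20 - -1566312 = 20 + 1566312 = 1566332$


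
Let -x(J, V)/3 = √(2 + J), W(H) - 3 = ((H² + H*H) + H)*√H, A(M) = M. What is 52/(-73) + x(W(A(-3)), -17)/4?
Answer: -52/73 - 3*√(5 + 15*I*√3)/4 ≈ -3.6868 - 2.4566*I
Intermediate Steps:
W(H) = 3 + √H*(H + 2*H²) (W(H) = 3 + ((H² + H*H) + H)*√H = 3 + ((H² + H²) + H)*√H = 3 + (2*H² + H)*√H = 3 + (H + 2*H²)*√H = 3 + √H*(H + 2*H²))
x(J, V) = -3*√(2 + J)
52/(-73) + x(W(A(-3)), -17)/4 = 52/(-73) - 3*√(2 + (3 + (-3)^(3/2) + 2*(-3)^(5/2)))/4 = 52*(-1/73) - 3*√(2 + (3 - 3*I*√3 + 2*(9*I*√3)))*(¼) = -52/73 - 3*√(2 + (3 - 3*I*√3 + 18*I*√3))*(¼) = -52/73 - 3*√(2 + (3 + 15*I*√3))*(¼) = -52/73 - 3*√(5 + 15*I*√3)*(¼) = -52/73 - 3*√(5 + 15*I*√3)/4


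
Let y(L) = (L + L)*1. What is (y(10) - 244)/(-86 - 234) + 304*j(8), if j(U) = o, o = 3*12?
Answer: 109447/10 ≈ 10945.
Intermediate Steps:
o = 36
y(L) = 2*L (y(L) = (2*L)*1 = 2*L)
j(U) = 36
(y(10) - 244)/(-86 - 234) + 304*j(8) = (2*10 - 244)/(-86 - 234) + 304*36 = (20 - 244)/(-320) + 10944 = -224*(-1/320) + 10944 = 7/10 + 10944 = 109447/10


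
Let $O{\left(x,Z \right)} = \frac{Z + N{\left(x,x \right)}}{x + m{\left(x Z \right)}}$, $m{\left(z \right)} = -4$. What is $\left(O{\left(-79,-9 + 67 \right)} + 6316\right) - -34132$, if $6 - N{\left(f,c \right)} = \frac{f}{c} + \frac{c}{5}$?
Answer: $\frac{16785526}{415} \approx 40447.0$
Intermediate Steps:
$N{\left(f,c \right)} = 6 - \frac{c}{5} - \frac{f}{c}$ ($N{\left(f,c \right)} = 6 - \left(\frac{f}{c} + \frac{c}{5}\right) = 6 - \left(\frac{c}{5} + \frac{f}{c}\right) = 6 - \frac{c}{5} - \frac{f}{c}$)
$O{\left(x,Z \right)} = \frac{5 + Z - \frac{x}{5}}{-4 + x}$ ($O{\left(x,Z \right)} = \frac{Z - \left(-6 + \frac{x}{5} + \frac{x}{x}\right)}{x - 4} = \frac{Z - \left(-5 + \frac{x}{5}\right)}{-4 + x} = \frac{5 + Z - \frac{x}{5}}{-4 + x}$)
$\left(O{\left(-79,-9 + 67 \right)} + 6316\right) - -34132 = \left(\frac{5 + \left(-9 + 67\right) - - \frac{79}{5}}{-4 - 79} + 6316\right) - -34132 = \left(\frac{5 + 58 + \frac{79}{5}}{-83} + 6316\right) + 34132 = \left(\left(- \frac{1}{83}\right) \frac{394}{5} + 6316\right) + 34132 = \left(- \frac{394}{415} + 6316\right) + 34132 = \frac{2620746}{415} + 34132 = \frac{16785526}{415}$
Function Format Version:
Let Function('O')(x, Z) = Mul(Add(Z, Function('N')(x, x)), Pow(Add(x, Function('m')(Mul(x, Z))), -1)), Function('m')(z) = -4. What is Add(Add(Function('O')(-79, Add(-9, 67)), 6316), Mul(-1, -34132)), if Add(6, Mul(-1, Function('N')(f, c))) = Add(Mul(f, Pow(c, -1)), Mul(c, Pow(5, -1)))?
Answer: Rational(16785526, 415) ≈ 40447.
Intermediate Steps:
Function('N')(f, c) = Add(6, Mul(Rational(-1, 5), c), Mul(-1, f, Pow(c, -1))) (Function('N')(f, c) = Add(6, Mul(-1, Add(Mul(f, Pow(c, -1)), Mul(c, Pow(5, -1))))) = Add(6, Mul(-1, Add(Mul(f, Pow(c, -1)), Mul(c, Rational(1, 5))))) = Add(6, Mul(-1, Add(Mul(f, Pow(c, -1)), Mul(Rational(1, 5), c)))) = Add(6, Mul(-1, Add(Mul(Rational(1, 5), c), Mul(f, Pow(c, -1))))) = Add(6, Add(Mul(Rational(-1, 5), c), Mul(-1, f, Pow(c, -1)))) = Add(6, Mul(Rational(-1, 5), c), Mul(-1, f, Pow(c, -1))))
Function('O')(x, Z) = Mul(Pow(Add(-4, x), -1), Add(5, Z, Mul(Rational(-1, 5), x))) (Function('O')(x, Z) = Mul(Add(Z, Add(6, Mul(Rational(-1, 5), x), Mul(-1, x, Pow(x, -1)))), Pow(Add(x, -4), -1)) = Mul(Add(Z, Add(6, Mul(Rational(-1, 5), x), -1)), Pow(Add(-4, x), -1)) = Mul(Add(Z, Add(5, Mul(Rational(-1, 5), x))), Pow(Add(-4, x), -1)) = Mul(Add(5, Z, Mul(Rational(-1, 5), x)), Pow(Add(-4, x), -1)) = Mul(Pow(Add(-4, x), -1), Add(5, Z, Mul(Rational(-1, 5), x))))
Add(Add(Function('O')(-79, Add(-9, 67)), 6316), Mul(-1, -34132)) = Add(Add(Mul(Pow(Add(-4, -79), -1), Add(5, Add(-9, 67), Mul(Rational(-1, 5), -79))), 6316), Mul(-1, -34132)) = Add(Add(Mul(Pow(-83, -1), Add(5, 58, Rational(79, 5))), 6316), 34132) = Add(Add(Mul(Rational(-1, 83), Rational(394, 5)), 6316), 34132) = Add(Add(Rational(-394, 415), 6316), 34132) = Add(Rational(2620746, 415), 34132) = Rational(16785526, 415)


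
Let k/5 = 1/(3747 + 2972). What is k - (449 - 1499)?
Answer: 7054955/6719 ≈ 1050.0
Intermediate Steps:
k = 5/6719 (k = 5/(3747 + 2972) = 5/6719 ≈ 0.00074416)
k - (449 - 1499) = 5/6719 - (449 - 1499) = 5/6719 - 1*(-1050) = 5/6719 + 1050 = 7054955/6719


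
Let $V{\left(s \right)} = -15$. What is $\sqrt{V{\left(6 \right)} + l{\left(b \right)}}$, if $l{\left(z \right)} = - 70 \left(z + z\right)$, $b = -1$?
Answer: $5 \sqrt{5} \approx 11.18$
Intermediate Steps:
$l{\left(z \right)} = - 140 z$ ($l{\left(z \right)} = - 70 \cdot 2 z = - 140 z$)
$\sqrt{V{\left(6 \right)} + l{\left(b \right)}} = \sqrt{-15 - -140} = \sqrt{-15 + 140} = \sqrt{125} = 5 \sqrt{5}$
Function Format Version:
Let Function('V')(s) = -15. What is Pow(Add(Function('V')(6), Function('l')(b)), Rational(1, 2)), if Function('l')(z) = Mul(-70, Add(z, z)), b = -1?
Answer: Mul(5, Pow(5, Rational(1, 2))) ≈ 11.180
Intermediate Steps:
Function('l')(z) = Mul(-140, z) (Function('l')(z) = Mul(-70, Mul(2, z)) = Mul(-140, z))
Pow(Add(Function('V')(6), Function('l')(b)), Rational(1, 2)) = Pow(Add(-15, Mul(-140, -1)), Rational(1, 2)) = Pow(Add(-15, 140), Rational(1, 2)) = Pow(125, Rational(1, 2)) = Mul(5, Pow(5, Rational(1, 2)))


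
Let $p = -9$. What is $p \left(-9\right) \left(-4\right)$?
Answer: $-324$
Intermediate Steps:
$p \left(-9\right) \left(-4\right) = \left(-9\right) \left(-9\right) \left(-4\right) = 81 \left(-4\right) = -324$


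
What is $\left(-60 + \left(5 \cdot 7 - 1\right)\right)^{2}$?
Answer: $676$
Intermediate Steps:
$\left(-60 + \left(5 \cdot 7 - 1\right)\right)^{2} = \left(-60 + \left(35 - 1\right)\right)^{2} = \left(-60 + 34\right)^{2} = \left(-26\right)^{2} = 676$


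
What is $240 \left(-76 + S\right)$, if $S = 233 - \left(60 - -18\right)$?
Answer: $18960$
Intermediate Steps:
$S = 155$ ($S = 233 - \left(60 + 18\right) = 233 - 78 = 155$)
$240 \left(-76 + S\right) = 240 \left(-76 + 155\right) = 240 \cdot 79 = 18960$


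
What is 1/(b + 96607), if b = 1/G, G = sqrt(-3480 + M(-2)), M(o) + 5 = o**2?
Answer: 336288967/32487868234970 + 59*I/32487868234970 ≈ 1.0351e-5 + 1.8161e-12*I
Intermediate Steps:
M(o) = -5 + o**2
G = 59*I (G = sqrt(-3480 + (-5 + (-2)**2)) = sqrt(-3480 + (-5 + 4)) = sqrt(-3480 - 1) = sqrt(-3481) = 59*I ≈ 59.0*I)
b = -I/59 (b = 1/(59*I) = -I/59 ≈ -0.016949*I)
1/(b + 96607) = 1/(-I/59 + 96607) = 1/(96607 - I/59) = 3481*(96607 + I/59)/32487868234970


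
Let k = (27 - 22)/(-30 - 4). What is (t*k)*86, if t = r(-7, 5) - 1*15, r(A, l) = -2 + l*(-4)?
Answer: 7955/17 ≈ 467.94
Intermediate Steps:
r(A, l) = -2 - 4*l
t = -37 (t = (-2 - 4*5) - 1*15 = (-2 - 20) - 15 = -22 - 15 = -37)
k = -5/34 (k = 5/(-34) = 5*(-1/34) = -5/34 ≈ -0.14706)
(t*k)*86 = -37*(-5/34)*86 = (185/34)*86 = 7955/17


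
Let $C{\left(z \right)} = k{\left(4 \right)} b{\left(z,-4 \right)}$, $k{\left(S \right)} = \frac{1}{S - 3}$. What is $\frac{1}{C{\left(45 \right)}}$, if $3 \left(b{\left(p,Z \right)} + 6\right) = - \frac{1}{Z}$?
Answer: $- \frac{12}{71} \approx -0.16901$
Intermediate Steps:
$b{\left(p,Z \right)} = -6 - \frac{1}{3 Z}$ ($b{\left(p,Z \right)} = -6 + \frac{\left(-1\right) \frac{1}{Z}}{3} = -6 - \frac{1}{3 Z}$)
$k{\left(S \right)} = \frac{1}{-3 + S}$
$C{\left(z \right)} = - \frac{71}{12}$ ($C{\left(z \right)} = \frac{-6 - \frac{1}{3 \left(-4\right)}}{-3 + 4} = \frac{-6 - - \frac{1}{12}}{1} = 1 \left(-6 + \frac{1}{12}\right) = 1 \left(- \frac{71}{12}\right) = - \frac{71}{12}$)
$\frac{1}{C{\left(45 \right)}} = \frac{1}{- \frac{71}{12}} = - \frac{12}{71}$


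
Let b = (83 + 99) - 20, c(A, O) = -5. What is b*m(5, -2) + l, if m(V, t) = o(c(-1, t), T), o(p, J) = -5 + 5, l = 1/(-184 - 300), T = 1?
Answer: -1/484 ≈ -0.0020661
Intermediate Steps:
b = 162 (b = 182 - 20 = 162)
l = -1/484 (l = 1/(-484) = -1/484 ≈ -0.0020661)
o(p, J) = 0
m(V, t) = 0
b*m(5, -2) + l = 162*0 - 1/484 = 0 - 1/484 = -1/484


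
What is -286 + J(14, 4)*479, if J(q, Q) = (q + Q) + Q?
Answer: 10252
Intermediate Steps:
J(q, Q) = q + 2*Q (J(q, Q) = (Q + q) + Q = q + 2*Q)
-286 + J(14, 4)*479 = -286 + (14 + 2*4)*479 = -286 + (14 + 8)*479 = -286 + 22*479 = -286 + 10538 = 10252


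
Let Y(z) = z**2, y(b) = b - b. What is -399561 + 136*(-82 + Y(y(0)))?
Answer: -410713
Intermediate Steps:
y(b) = 0
-399561 + 136*(-82 + Y(y(0))) = -399561 + 136*(-82 + 0**2) = -399561 + 136*(-82 + 0) = -399561 + 136*(-82) = -399561 - 11152 = -410713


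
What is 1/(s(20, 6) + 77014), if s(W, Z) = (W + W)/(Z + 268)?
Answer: 137/10550938 ≈ 1.2985e-5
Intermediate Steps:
s(W, Z) = 2*W/(268 + Z) (s(W, Z) = (2*W)/(268 + Z) = 2*W/(268 + Z))
1/(s(20, 6) + 77014) = 1/(2*20/(268 + 6) + 77014) = 1/(2*20/274 + 77014) = 1/(2*20*(1/274) + 77014) = 1/(20/137 + 77014) = 1/(10550938/137) = 137/10550938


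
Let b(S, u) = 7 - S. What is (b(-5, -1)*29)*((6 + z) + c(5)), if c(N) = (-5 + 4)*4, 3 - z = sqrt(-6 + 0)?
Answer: 1740 - 348*I*sqrt(6) ≈ 1740.0 - 852.42*I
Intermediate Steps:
z = 3 - I*sqrt(6) (z = 3 - sqrt(-6 + 0) = 3 - sqrt(-6) = 3 - I*sqrt(6) ≈ 3.0 - 2.4495*I)
c(N) = -4 (c(N) = -1*4 = -4)
(b(-5, -1)*29)*((6 + z) + c(5)) = ((7 - 1*(-5))*29)*((6 + (3 - I*sqrt(6))) - 4) = ((7 + 5)*29)*((9 - I*sqrt(6)) - 4) = (12*29)*(5 - I*sqrt(6)) = 348*(5 - I*sqrt(6)) = 1740 - 348*I*sqrt(6)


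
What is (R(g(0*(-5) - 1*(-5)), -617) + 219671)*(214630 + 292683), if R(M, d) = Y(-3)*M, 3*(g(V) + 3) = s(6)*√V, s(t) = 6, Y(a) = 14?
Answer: 111420646877 + 14204764*√5 ≈ 1.1145e+11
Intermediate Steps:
g(V) = -3 + 2*√V (g(V) = -3 + (6*√V)/3 = -3 + 2*√V)
R(M, d) = 14*M
(R(g(0*(-5) - 1*(-5)), -617) + 219671)*(214630 + 292683) = (14*(-3 + 2*√(0*(-5) - 1*(-5))) + 219671)*(214630 + 292683) = (14*(-3 + 2*√(0 + 5)) + 219671)*507313 = (14*(-3 + 2*√5) + 219671)*507313 = ((-42 + 28*√5) + 219671)*507313 = (219629 + 28*√5)*507313 = 111420646877 + 14204764*√5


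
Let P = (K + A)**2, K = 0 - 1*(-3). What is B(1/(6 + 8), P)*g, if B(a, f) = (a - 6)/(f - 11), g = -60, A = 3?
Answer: 498/35 ≈ 14.229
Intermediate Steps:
K = 3 (K = 0 + 3 = 3)
P = 36 (P = (3 + 3)**2 = 6**2 = 36)
B(a, f) = (-6 + a)/(-11 + f)
B(1/(6 + 8), P)*g = ((-6 + 1/(6 + 8))/(-11 + 36))*(-60) = ((-6 + 1/14)/25)*(-60) = ((1/25)*(-83/14))*(-60) = -83/350*(-60) = 498/35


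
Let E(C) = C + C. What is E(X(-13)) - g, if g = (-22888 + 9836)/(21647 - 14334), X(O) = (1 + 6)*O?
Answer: -1317914/7313 ≈ -180.22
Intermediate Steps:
X(O) = 7*O
E(C) = 2*C
g = -13052/7313 ≈ -1.7848
E(X(-13)) - g = 2*(7*(-13)) - 1*(-13052/7313) = 2*(-91) + 13052/7313 = -182 + 13052/7313 = -1317914/7313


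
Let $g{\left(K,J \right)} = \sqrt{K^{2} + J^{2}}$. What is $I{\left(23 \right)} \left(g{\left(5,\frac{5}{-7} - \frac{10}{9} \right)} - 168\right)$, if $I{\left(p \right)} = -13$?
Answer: $2184 - \frac{65 \sqrt{4498}}{63} \approx 2114.8$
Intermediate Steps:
$g{\left(K,J \right)} = \sqrt{J^{2} + K^{2}}$
$I{\left(23 \right)} \left(g{\left(5,\frac{5}{-7} - \frac{10}{9} \right)} - 168\right) = - 13 \left(\sqrt{\left(\frac{5}{-7} - \frac{10}{9}\right)^{2} + 5^{2}} - 168\right) = - 13 \left(\sqrt{\left(5 \left(- \frac{1}{7}\right) - \frac{10}{9}\right)^{2} + 25} - 168\right) = - 13 \left(\sqrt{\left(- \frac{5}{7} - \frac{10}{9}\right)^{2} + 25} - 168\right) = - 13 \left(\sqrt{\left(- \frac{115}{63}\right)^{2} + 25} - 168\right) = - 13 \left(\sqrt{\frac{13225}{3969} + 25} - 168\right) = - 13 \left(\sqrt{\frac{112450}{3969}} - 168\right) = - 13 \left(\frac{5 \sqrt{4498}}{63} - 168\right) = - 13 \left(-168 + \frac{5 \sqrt{4498}}{63}\right) = 2184 - \frac{65 \sqrt{4498}}{63}$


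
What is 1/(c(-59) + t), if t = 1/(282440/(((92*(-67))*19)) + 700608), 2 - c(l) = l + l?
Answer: 891870914/107024510953 ≈ 0.0083333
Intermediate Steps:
c(l) = 2 - 2*l (c(l) = 2 - (l + l) = 2 - 2*l)
t = 1273/891870914 (t = 1/(282440/((-6164*19)) + 700608) = 1/(282440/(-117116) + 700608) = 1/(282440*(-1/117116) + 700608) = 1/(-3070/1273 + 700608) = 1/(891870914/1273) = 1273/891870914 ≈ 1.4273e-6)
1/(c(-59) + t) = 1/((2 - 2*(-59)) + 1273/891870914) = 1/((2 + 118) + 1273/891870914) = 1/(120 + 1273/891870914) = 1/(107024510953/891870914) = 891870914/107024510953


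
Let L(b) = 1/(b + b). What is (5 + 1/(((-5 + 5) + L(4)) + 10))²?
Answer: 170569/6561 ≈ 25.997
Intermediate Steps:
L(b) = 1/(2*b)
(5 + 1/(((-5 + 5) + L(4)) + 10))² = (5 + 1/(((-5 + 5) + (½)/4) + 10))² = (5 + 1/((0 + (½)*(¼)) + 10))² = (5 + 1/((0 + ⅛) + 10))² = (5 + 1/(⅛ + 10))² = (5 + 1/(81/8))² = (5 + 8/81)² = (413/81)² = 170569/6561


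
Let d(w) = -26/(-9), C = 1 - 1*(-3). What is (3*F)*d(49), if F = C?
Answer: 104/3 ≈ 34.667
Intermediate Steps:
C = 4 (C = 1 + 3 = 4)
d(w) = 26/9 (d(w) = -26*(-⅑) = 26/9)
F = 4
(3*F)*d(49) = (3*4)*(26/9) = 12*(26/9) = 104/3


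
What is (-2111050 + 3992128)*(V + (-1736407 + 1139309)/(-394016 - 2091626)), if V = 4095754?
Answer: 9575231367448308474/1242821 ≈ 7.7044e+12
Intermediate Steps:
(-2111050 + 3992128)*(V + (-1736407 + 1139309)/(-394016 - 2091626)) = (-2111050 + 3992128)*(4095754 + (-1736407 + 1139309)/(-394016 - 2091626)) = 1881078*(4095754 - 597098/(-2485642)) = 1881078*(4095754 - 597098*(-1/2485642)) = 1881078*(4095754 + 298549/1242821) = 1881078*(5090289380583/1242821) = 9575231367448308474/1242821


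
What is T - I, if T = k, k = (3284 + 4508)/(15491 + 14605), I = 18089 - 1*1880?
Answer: -30488642/1881 ≈ -16209.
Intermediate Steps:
I = 16209 (I = 18089 - 1880 = 16209)
k = 487/1881 (k = 7792/30096 = 7792*(1/30096) = 487/1881 ≈ 0.25890)
T = 487/1881 ≈ 0.25890
T - I = 487/1881 - 1*16209 = 487/1881 - 16209 = -30488642/1881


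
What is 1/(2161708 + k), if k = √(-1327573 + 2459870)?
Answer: 2161708/4672980344967 - √1132297/4672980344967 ≈ 4.6237e-7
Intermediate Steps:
k = √1132297 ≈ 1064.1
1/(2161708 + k) = 1/(2161708 + √1132297)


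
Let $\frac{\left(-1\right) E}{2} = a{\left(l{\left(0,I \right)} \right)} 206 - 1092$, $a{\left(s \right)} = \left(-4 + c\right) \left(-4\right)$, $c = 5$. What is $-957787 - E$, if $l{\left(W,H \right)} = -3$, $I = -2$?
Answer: $-961619$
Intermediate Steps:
$a{\left(s \right)} = -4$ ($a{\left(s \right)} = \left(-4 + 5\right) \left(-4\right) = 1 \left(-4\right) = -4$)
$E = 3832$ ($E = - 2 \left(\left(-4\right) 206 - 1092\right) = - 2 \left(-824 - 1092\right) = \left(-2\right) \left(-1916\right) = 3832$)
$-957787 - E = -957787 - 3832 = -961619$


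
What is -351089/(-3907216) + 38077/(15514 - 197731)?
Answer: -84800679319/711961177872 ≈ -0.11911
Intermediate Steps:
-351089/(-3907216) + 38077/(15514 - 197731) = -351089*(-1/3907216) + 38077/(-182217) = 351089/3907216 + 38077*(-1/182217) = 351089/3907216 - 38077/182217 = -84800679319/711961177872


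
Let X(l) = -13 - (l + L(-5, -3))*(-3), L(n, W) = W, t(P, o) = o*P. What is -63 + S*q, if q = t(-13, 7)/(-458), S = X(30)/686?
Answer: -706702/11221 ≈ -62.980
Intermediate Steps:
t(P, o) = P*o
X(l) = -22 + 3*l (X(l) = -13 - (l - 3)*(-3) = -13 - (-3 + l)*(-3) = -13 - (9 - 3*l) = -13 + (-9 + 3*l) = -22 + 3*l)
S = 34/343 (S = (-22 + 3*30)/686 = (-22 + 90)*(1/686) = 68*(1/686) = 34/343 ≈ 0.099125)
q = 91/458 (q = -13*7/(-458) = -91*(-1/458) = 91/458 ≈ 0.19869)
-63 + S*q = -63 + (34/343)*(91/458) = -63 + 221/11221 = -706702/11221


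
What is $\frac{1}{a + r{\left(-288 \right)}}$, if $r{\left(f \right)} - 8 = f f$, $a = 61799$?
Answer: $\frac{1}{144751} \approx 6.9084 \cdot 10^{-6}$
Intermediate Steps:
$r{\left(f \right)} = 8 + f^{2}$ ($r{\left(f \right)} = 8 + f f = 8 + f^{2}$)
$\frac{1}{a + r{\left(-288 \right)}} = \frac{1}{61799 + \left(8 + \left(-288\right)^{2}\right)} = \frac{1}{61799 + \left(8 + 82944\right)} = \frac{1}{61799 + 82952} = \frac{1}{144751}$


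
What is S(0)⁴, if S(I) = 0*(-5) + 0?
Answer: 0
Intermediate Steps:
S(I) = 0 (S(I) = 0 + 0 = 0)
S(0)⁴ = 0⁴ = 0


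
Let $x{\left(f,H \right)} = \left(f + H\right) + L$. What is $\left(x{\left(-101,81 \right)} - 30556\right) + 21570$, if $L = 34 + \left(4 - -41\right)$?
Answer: $-8927$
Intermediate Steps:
$L = 79$ ($L = 34 + \left(4 + 41\right) = 34 + 45 = 79$)
$x{\left(f,H \right)} = 79 + H + f$ ($x{\left(f,H \right)} = \left(f + H\right) + 79 = \left(H + f\right) + 79 = 79 + H + f$)
$\left(x{\left(-101,81 \right)} - 30556\right) + 21570 = \left(\left(79 + 81 - 101\right) - 30556\right) + 21570 = \left(59 - 30556\right) + 21570 = -30497 + 21570 = -8927$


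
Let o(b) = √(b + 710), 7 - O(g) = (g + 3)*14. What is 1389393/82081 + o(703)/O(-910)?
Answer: 1389393/82081 + √157/4235 ≈ 16.930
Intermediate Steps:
O(g) = -35 - 14*g (O(g) = 7 - (g + 3)*14 = 7 - (3 + g)*14 = 7 - (42 + 14*g) = 7 + (-42 - 14*g) = -35 - 14*g)
o(b) = √(710 + b)
1389393/82081 + o(703)/O(-910) = 1389393/82081 + √(710 + 703)/(-35 - 14*(-910)) = 1389393*(1/82081) + √1413/(-35 + 12740) = 1389393/82081 + (3*√157)/12705 = 1389393/82081 + (3*√157)*(1/12705) = 1389393/82081 + √157/4235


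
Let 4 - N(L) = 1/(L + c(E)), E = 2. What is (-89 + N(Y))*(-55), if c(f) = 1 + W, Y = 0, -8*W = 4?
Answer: 4785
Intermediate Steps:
W = -1/2 (W = -1/8*4 = -1/2 ≈ -0.50000)
c(f) = 1/2 (c(f) = 1 - 1/2 = 1/2)
N(L) = 4 - 1/(1/2 + L) (N(L) = 4 - 1/(L + 1/2) = 4 - 1/(1/2 + L))
(-89 + N(Y))*(-55) = (-89 + 2*(1 + 4*0)/(1 + 2*0))*(-55) = (-89 + 2*(1 + 0)/(1 + 0))*(-55) = (-89 + 2*1/1)*(-55) = (-89 + 2*1*1)*(-55) = (-89 + 2)*(-55) = -87*(-55) = 4785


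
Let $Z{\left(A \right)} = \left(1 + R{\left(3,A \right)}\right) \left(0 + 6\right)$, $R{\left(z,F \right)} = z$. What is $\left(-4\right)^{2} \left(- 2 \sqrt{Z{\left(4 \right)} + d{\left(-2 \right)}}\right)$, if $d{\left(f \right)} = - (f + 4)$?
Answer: $- 32 \sqrt{22} \approx -150.09$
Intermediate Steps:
$d{\left(f \right)} = -4 - f$ ($d{\left(f \right)} = - (4 + f) = -4 - f$)
$Z{\left(A \right)} = 24$ ($Z{\left(A \right)} = \left(1 + 3\right) \left(0 + 6\right) = 4 \cdot 6 = 24$)
$\left(-4\right)^{2} \left(- 2 \sqrt{Z{\left(4 \right)} + d{\left(-2 \right)}}\right) = \left(-4\right)^{2} \left(- 2 \sqrt{24 - 2}\right) = 16 \left(- 2 \sqrt{24 + \left(-4 + 2\right)}\right) = 16 \left(- 2 \sqrt{24 - 2}\right) = 16 \left(- 2 \sqrt{22}\right) = - 32 \sqrt{22}$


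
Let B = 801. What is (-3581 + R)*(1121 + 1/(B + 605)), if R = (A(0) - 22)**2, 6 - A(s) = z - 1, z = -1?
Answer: -5335189895/1406 ≈ -3.7946e+6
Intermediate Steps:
A(s) = 8 (A(s) = 6 - (-1 - 1) = 6 - 1*(-2) = 6 + 2 = 8)
R = 196 (R = (8 - 22)**2 = (-14)**2 = 196)
(-3581 + R)*(1121 + 1/(B + 605)) = (-3581 + 196)*(1121 + 1/(801 + 605)) = -3385*(1121 + 1/1406) = -3385*1576127/1406 = -5335189895/1406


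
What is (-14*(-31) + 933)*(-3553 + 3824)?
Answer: 370457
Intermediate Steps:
(-14*(-31) + 933)*(-3553 + 3824) = (434 + 933)*271 = 1367*271 = 370457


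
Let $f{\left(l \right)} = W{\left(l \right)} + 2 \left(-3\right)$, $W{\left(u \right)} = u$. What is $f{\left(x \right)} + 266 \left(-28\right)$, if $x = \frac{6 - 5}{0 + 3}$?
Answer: $- \frac{22361}{3} \approx -7453.7$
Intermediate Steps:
$x = \frac{1}{3}$ ($x = 1 \cdot \frac{1}{3} = \frac{1}{3} \approx 0.33333$)
$f{\left(l \right)} = -6 + l$ ($f{\left(l \right)} = l + 2 \left(-3\right) = l - 6 = -6 + l$)
$f{\left(x \right)} + 266 \left(-28\right) = \left(-6 + \frac{1}{3}\right) + 266 \left(-28\right) = - \frac{17}{3} - 7448 = - \frac{22361}{3}$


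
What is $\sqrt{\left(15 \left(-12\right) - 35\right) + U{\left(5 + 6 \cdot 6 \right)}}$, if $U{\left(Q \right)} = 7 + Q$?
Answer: $i \sqrt{167} \approx 12.923 i$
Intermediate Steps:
$\sqrt{\left(15 \left(-12\right) - 35\right) + U{\left(5 + 6 \cdot 6 \right)}} = \sqrt{\left(15 \left(-12\right) - 35\right) + \left(7 + \left(5 + 6 \cdot 6\right)\right)} = \sqrt{\left(-180 - 35\right) + \left(7 + \left(5 + 36\right)\right)} = \sqrt{-215 + \left(7 + 41\right)} = \sqrt{-215 + 48} = \sqrt{-167} = i \sqrt{167}$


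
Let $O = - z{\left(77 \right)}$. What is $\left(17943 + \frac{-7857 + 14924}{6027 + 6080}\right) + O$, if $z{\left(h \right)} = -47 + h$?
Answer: $\frac{216879758}{12107} \approx 17914.0$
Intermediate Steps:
$O = -30$ ($O = - (-47 + 77) = \left(-1\right) 30 = -30$)
$\left(17943 + \frac{-7857 + 14924}{6027 + 6080}\right) + O = \left(17943 + \frac{-7857 + 14924}{6027 + 6080}\right) - 30 = \left(17943 + \frac{7067}{12107}\right) - 30 = \frac{217242968}{12107} - 30 = \frac{216879758}{12107}$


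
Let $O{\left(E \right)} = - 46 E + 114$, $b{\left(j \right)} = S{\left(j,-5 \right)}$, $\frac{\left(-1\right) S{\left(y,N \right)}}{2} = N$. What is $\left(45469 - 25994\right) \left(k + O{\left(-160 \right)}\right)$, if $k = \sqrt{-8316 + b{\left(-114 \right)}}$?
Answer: $145556150 + 19475 i \sqrt{8306} \approx 1.4556 \cdot 10^{8} + 1.7749 \cdot 10^{6} i$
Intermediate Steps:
$S{\left(y,N \right)} = - 2 N$
$b{\left(j \right)} = 10$ ($b{\left(j \right)} = \left(-2\right) \left(-5\right) = 10$)
$O{\left(E \right)} = 114 - 46 E$
$k = i \sqrt{8306}$ ($k = \sqrt{-8316 + 10} = \sqrt{-8306} = i \sqrt{8306} \approx 91.137 i$)
$\left(45469 - 25994\right) \left(k + O{\left(-160 \right)}\right) = \left(45469 - 25994\right) \left(i \sqrt{8306} + \left(114 - -7360\right)\right) = 19475 \left(i \sqrt{8306} + \left(114 + 7360\right)\right) = 19475 \left(i \sqrt{8306} + 7474\right) = 19475 \left(7474 + i \sqrt{8306}\right) = 145556150 + 19475 i \sqrt{8306}$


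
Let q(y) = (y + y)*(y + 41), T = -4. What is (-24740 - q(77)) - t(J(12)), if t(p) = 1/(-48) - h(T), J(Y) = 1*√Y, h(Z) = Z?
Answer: -2059967/48 ≈ -42916.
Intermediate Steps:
J(Y) = √Y
q(y) = 2*y*(41 + y) (q(y) = (2*y)*(41 + y) = 2*y*(41 + y))
t(p) = 191/48 (t(p) = 1/(-48) - 1*(-4) = -1/48 + 4 = 191/48)
(-24740 - q(77)) - t(J(12)) = (-24740 - 2*77*(41 + 77)) - 1*191/48 = (-24740 - 2*77*118) - 191/48 = (-24740 - 1*18172) - 191/48 = (-24740 - 18172) - 191/48 = -42912 - 191/48 = -2059967/48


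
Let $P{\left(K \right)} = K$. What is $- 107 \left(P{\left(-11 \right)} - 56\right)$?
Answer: $7169$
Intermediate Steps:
$- 107 \left(P{\left(-11 \right)} - 56\right) = - 107 \left(-11 - 56\right) = \left(-107\right) \left(-67\right) = 7169$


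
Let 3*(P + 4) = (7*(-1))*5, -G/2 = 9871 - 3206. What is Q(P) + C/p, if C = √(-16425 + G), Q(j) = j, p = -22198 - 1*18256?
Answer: -47/3 - I*√29755/40454 ≈ -15.667 - 0.004264*I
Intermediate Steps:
G = -13330 (G = -2*(9871 - 3206) = -2*6665 = -13330)
P = -47/3 (P = -4 + ((7*(-1))*5)/3 = -4 + (-7*5)/3 = -4 + (⅓)*(-35) = -4 - 35/3 = -47/3 ≈ -15.667)
p = -40454 (p = -22198 - 18256 = -40454)
C = I*√29755 (C = √(-16425 - 13330) = √(-29755) = I*√29755 ≈ 172.5*I)
Q(P) + C/p = -47/3 + (I*√29755)/(-40454) = -47/3 + (I*√29755)*(-1/40454) = -47/3 - I*√29755/40454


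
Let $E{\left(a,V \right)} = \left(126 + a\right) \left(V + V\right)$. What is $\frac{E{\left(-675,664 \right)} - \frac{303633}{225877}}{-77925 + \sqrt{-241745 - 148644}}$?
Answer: $\frac{12832759115122725}{1371682357554278} + \frac{164680899777 i \sqrt{390389}}{1371682357554278} \approx 9.3555 + 0.075013 i$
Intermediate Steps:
$E{\left(a,V \right)} = 2 V \left(126 + a\right)$ ($E{\left(a,V \right)} = \left(126 + a\right) 2 V = 2 V \left(126 + a\right)$)
$\frac{E{\left(-675,664 \right)} - \frac{303633}{225877}}{-77925 + \sqrt{-241745 - 148644}} = \frac{2 \cdot 664 \left(126 - 675\right) - \frac{303633}{225877}}{-77925 + \sqrt{-241745 - 148644}} = \frac{2 \cdot 664 \left(-549\right) - \frac{303633}{225877}}{-77925 + \sqrt{-390389}} = \frac{-729072 - \frac{303633}{225877}}{-77925 + i \sqrt{390389}} = - \frac{164680899777}{225877 \left(-77925 + i \sqrt{390389}\right)}$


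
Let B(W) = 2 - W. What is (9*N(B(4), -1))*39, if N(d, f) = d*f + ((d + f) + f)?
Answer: -702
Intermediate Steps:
N(d, f) = d + 2*f + d*f (N(d, f) = d*f + (d + 2*f) = d + 2*f + d*f)
(9*N(B(4), -1))*39 = (9*((2 - 1*4) + 2*(-1) + (2 - 1*4)*(-1)))*39 = (9*((2 - 4) - 2 + (2 - 4)*(-1)))*39 = (9*(-2 - 2 - 2*(-1)))*39 = (9*(-2 - 2 + 2))*39 = (9*(-2))*39 = -18*39 = -702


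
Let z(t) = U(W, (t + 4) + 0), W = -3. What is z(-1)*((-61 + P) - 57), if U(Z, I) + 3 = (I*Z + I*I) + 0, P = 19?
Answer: 297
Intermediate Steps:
U(Z, I) = -3 + I² + I*Z (U(Z, I) = -3 + ((I*Z + I*I) + 0) = -3 + ((I*Z + I²) + 0) = -3 + ((I² + I*Z) + 0) = -3 + (I² + I*Z) = -3 + I² + I*Z)
z(t) = -15 + (4 + t)² - 3*t (z(t) = -3 + ((t + 4) + 0)² + ((t + 4) + 0)*(-3) = -3 + ((4 + t) + 0)² + ((4 + t) + 0)*(-3) = -3 + (4 + t)² + (4 + t)*(-3) = -3 + (4 + t)² + (-12 - 3*t) = -15 + (4 + t)² - 3*t)
z(-1)*((-61 + P) - 57) = (1 + (-1)² + 5*(-1))*((-61 + 19) - 57) = (1 + 1 - 5)*(-42 - 57) = -3*(-99) = 297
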